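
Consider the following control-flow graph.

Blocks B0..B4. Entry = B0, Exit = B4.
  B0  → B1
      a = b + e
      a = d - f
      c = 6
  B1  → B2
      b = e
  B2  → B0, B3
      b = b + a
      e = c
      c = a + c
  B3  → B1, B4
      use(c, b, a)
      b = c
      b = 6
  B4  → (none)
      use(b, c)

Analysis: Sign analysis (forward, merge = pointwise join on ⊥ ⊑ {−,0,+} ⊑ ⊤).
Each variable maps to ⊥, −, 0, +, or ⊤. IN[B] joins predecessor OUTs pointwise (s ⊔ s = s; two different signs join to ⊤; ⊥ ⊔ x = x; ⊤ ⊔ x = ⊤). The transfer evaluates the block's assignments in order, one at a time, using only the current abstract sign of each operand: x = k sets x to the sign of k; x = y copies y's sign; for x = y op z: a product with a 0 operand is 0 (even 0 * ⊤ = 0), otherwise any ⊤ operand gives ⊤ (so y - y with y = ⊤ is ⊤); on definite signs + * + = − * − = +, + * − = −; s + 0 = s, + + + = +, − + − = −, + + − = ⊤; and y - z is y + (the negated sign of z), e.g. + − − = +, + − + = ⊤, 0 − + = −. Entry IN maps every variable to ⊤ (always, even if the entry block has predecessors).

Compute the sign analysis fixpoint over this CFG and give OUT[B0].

Per-block solution:
  B0: | IN=(all ⊤) | OUT={c:+; rest ⊤}
  B1: | IN=(all ⊤) | OUT=(all ⊤)
  B2: | IN=(all ⊤) | OUT=(all ⊤)
  B3: | IN=(all ⊤) | OUT={b:+; rest ⊤}
  B4: | IN={b:+; rest ⊤} | OUT={b:+; rest ⊤}

Merge at B0 (entry node, so the boundary value (all ⊤) is joined with the incoming edge(s)): IN[B0] = (all ⊤) ⊔ OUT[B2] = {a: ⊤, b: ⊤, c: ⊤, d: ⊤, e: ⊤, f: ⊤}
Applying B0's transfer function to that IN value gives OUT[B0] (row B0 above).

Answer: {a: ⊤, b: ⊤, c: +, d: ⊤, e: ⊤, f: ⊤}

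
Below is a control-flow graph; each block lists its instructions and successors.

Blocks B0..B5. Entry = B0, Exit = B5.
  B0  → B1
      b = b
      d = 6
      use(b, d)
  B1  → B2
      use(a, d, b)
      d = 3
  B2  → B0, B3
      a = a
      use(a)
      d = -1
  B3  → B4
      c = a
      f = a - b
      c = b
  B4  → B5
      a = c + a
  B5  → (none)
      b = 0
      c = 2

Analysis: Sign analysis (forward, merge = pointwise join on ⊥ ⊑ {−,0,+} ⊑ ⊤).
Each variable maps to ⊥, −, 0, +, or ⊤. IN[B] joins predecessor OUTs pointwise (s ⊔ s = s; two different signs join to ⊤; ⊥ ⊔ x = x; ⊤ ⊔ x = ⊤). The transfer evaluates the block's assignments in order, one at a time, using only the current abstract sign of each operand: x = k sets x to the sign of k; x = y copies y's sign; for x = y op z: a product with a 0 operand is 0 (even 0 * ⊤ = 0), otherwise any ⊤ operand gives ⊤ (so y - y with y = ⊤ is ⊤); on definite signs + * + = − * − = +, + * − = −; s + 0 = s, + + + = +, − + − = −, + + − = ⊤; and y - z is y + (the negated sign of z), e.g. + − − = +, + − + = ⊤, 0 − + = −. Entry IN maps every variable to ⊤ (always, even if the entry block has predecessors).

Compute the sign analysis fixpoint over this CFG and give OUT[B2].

Converged values:
  B0:  IN=(all ⊤)  OUT={d:+; rest ⊤}
  B1:  IN={d:+; rest ⊤}  OUT={d:+; rest ⊤}
  B2:  IN={d:+; rest ⊤}  OUT={d:-; rest ⊤}
  B3:  IN={d:-; rest ⊤}  OUT={d:-; rest ⊤}
  B4:  IN={d:-; rest ⊤}  OUT={d:-; rest ⊤}
  B5:  IN={d:-; rest ⊤}  OUT={b:0, c:+, d:-; rest ⊤}

Merge at B2: IN[B2] = OUT[B1] = {a: ⊤, b: ⊤, c: ⊤, d: +, e: ⊤, f: ⊤}
Applying B2's transfer function to that IN value gives OUT[B2] (row B2 above).

Answer: {a: ⊤, b: ⊤, c: ⊤, d: -, e: ⊤, f: ⊤}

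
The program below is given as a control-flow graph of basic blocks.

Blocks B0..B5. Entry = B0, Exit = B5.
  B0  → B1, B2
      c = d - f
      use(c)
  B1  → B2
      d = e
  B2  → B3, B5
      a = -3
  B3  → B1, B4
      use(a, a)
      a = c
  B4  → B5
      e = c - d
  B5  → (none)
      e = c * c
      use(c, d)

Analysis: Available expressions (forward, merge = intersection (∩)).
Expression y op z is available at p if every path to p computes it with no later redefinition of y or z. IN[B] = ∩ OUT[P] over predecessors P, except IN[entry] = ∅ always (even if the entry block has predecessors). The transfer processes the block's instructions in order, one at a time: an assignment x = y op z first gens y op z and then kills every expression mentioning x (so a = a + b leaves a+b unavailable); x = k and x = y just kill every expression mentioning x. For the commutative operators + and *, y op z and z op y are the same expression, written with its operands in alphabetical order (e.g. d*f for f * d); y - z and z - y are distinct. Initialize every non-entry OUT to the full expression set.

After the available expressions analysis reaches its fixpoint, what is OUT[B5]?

Answer: {c*c}

Derivation:
Fixpoint table:
  B0:   IN={}   OUT={d-f}
  B1:   IN={}   OUT={}
  B2:   IN={}   OUT={}
  B3:   IN={}   OUT={}
  B4:   IN={}   OUT={c-d}
  B5:   IN={}   OUT={c*c}

Merge at B5: IN[B5] = OUT[B2] ∩ OUT[B4] = {}
Applying B5's transfer function to that IN value gives OUT[B5] (row B5 above).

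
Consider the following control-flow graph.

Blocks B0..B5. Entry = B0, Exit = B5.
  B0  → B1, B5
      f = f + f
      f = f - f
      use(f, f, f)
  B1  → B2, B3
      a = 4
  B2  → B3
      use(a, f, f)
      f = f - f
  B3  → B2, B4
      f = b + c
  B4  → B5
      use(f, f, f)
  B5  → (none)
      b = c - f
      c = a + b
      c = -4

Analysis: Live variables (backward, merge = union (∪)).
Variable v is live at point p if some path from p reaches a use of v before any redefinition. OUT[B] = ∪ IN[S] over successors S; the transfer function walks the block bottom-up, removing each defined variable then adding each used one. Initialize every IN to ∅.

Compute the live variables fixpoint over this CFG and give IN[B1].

Converged values:
  B0:   IN={a, b, c, f}   OUT={a, b, c, f}
  B1:   IN={b, c, f}   OUT={a, b, c, f}
  B2:   IN={a, b, c, f}   OUT={a, b, c}
  B3:   IN={a, b, c}   OUT={a, b, c, f}
  B4:   IN={a, c, f}   OUT={a, c, f}
  B5:   IN={a, c, f}   OUT={}

Merge at B1: OUT[B1] = IN[B2] ⊔ IN[B3] = {a, b, c, f}
Applying B1's transfer function to that OUT value gives IN[B1] (row B1 above).

Answer: {b, c, f}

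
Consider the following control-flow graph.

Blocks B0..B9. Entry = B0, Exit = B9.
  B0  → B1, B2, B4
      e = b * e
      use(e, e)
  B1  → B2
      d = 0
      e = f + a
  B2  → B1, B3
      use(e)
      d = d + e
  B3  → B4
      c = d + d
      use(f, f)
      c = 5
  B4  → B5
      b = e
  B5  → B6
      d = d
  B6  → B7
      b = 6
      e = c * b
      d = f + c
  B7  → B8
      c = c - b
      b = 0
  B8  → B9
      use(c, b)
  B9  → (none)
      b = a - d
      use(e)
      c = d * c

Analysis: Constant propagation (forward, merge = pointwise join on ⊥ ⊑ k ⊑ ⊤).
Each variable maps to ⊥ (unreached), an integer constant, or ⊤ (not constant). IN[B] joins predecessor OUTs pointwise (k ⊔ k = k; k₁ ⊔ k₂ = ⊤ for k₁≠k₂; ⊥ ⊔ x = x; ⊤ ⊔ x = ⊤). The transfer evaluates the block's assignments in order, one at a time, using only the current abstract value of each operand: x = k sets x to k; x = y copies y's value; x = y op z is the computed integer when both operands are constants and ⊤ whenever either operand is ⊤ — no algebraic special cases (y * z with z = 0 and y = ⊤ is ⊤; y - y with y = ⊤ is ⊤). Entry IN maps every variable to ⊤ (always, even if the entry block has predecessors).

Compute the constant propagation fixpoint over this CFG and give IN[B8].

Answer: {a: ⊤, b: 0, c: ⊤, d: ⊤, e: ⊤, f: ⊤}

Trace:
Per-block solution:
  B0: | IN=(all ⊤) | OUT=(all ⊤)
  B1: | IN=(all ⊤) | OUT={d:0; rest ⊤}
  B2: | IN=(all ⊤) | OUT=(all ⊤)
  B3: | IN=(all ⊤) | OUT={c:5; rest ⊤}
  B4: | IN=(all ⊤) | OUT=(all ⊤)
  B5: | IN=(all ⊤) | OUT=(all ⊤)
  B6: | IN=(all ⊤) | OUT={b:6; rest ⊤}
  B7: | IN={b:6; rest ⊤} | OUT={b:0; rest ⊤}
  B8: | IN={b:0; rest ⊤} | OUT={b:0; rest ⊤}
  B9: | IN={b:0; rest ⊤} | OUT=(all ⊤)

Merge at B8: IN[B8] = OUT[B7] = {a: ⊤, b: 0, c: ⊤, d: ⊤, e: ⊤, f: ⊤}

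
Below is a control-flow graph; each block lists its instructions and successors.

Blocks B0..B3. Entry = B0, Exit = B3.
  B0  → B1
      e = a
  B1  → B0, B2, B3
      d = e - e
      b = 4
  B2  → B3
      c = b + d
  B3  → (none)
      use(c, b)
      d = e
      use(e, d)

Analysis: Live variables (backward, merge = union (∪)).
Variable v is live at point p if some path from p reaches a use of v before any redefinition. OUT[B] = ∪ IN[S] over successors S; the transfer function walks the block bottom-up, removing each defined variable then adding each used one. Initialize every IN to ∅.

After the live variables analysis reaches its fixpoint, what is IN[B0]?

Fixpoint table:
  B0:   IN={a, c}   OUT={a, c, e}
  B1:   IN={a, c, e}   OUT={a, b, c, d, e}
  B2:   IN={b, d, e}   OUT={b, c, e}
  B3:   IN={b, c, e}   OUT={}

Merge at B0: OUT[B0] = IN[B1] = {a, c, e}
Applying B0's transfer function to that OUT value gives IN[B0] (row B0 above).

Answer: {a, c}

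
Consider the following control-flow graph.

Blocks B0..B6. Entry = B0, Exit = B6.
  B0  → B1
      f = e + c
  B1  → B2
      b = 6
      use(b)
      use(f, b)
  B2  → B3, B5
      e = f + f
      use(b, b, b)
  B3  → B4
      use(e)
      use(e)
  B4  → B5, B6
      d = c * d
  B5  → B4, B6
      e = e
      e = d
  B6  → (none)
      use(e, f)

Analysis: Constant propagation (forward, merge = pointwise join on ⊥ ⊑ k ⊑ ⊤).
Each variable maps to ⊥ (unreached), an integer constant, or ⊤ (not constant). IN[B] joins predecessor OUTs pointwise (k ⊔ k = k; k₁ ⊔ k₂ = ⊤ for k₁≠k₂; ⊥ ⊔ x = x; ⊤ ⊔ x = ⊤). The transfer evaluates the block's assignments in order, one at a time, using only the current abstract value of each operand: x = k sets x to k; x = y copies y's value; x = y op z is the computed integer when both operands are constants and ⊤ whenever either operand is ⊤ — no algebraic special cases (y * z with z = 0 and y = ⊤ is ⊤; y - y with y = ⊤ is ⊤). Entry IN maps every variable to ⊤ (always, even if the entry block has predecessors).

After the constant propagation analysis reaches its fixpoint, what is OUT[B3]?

Answer: {a: ⊤, b: 6, c: ⊤, d: ⊤, e: ⊤, f: ⊤}

Derivation:
Converged values:
  B0:   IN=(all ⊤)   OUT=(all ⊤)
  B1:   IN=(all ⊤)   OUT={b:6; rest ⊤}
  B2:   IN={b:6; rest ⊤}   OUT={b:6; rest ⊤}
  B3:   IN={b:6; rest ⊤}   OUT={b:6; rest ⊤}
  B4:   IN={b:6; rest ⊤}   OUT={b:6; rest ⊤}
  B5:   IN={b:6; rest ⊤}   OUT={b:6; rest ⊤}
  B6:   IN={b:6; rest ⊤}   OUT={b:6; rest ⊤}

Merge at B3: IN[B3] = OUT[B2] = {a: ⊤, b: 6, c: ⊤, d: ⊤, e: ⊤, f: ⊤}
Applying B3's transfer function to that IN value gives OUT[B3] (row B3 above).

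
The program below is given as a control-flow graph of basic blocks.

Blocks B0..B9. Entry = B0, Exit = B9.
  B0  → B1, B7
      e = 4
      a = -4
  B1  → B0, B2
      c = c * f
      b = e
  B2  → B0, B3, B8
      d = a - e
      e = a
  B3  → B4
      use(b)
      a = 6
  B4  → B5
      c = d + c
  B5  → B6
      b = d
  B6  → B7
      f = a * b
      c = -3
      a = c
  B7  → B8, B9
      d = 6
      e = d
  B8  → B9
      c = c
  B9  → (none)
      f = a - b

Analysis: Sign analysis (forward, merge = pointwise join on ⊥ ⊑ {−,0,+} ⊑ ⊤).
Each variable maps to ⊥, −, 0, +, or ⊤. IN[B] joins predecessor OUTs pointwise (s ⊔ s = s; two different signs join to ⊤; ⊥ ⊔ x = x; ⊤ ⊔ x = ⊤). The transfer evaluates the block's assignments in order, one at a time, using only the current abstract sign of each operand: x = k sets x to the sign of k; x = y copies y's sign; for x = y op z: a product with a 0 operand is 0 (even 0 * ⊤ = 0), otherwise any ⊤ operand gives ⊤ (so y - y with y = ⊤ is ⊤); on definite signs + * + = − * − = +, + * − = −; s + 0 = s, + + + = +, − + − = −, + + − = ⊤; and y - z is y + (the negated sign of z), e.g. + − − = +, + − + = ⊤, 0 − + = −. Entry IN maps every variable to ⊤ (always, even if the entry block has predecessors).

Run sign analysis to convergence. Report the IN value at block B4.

Answer: {a: +, b: +, c: ⊤, d: -, e: -, f: ⊤}

Trace:
Per-block solution:
  B0: | IN=(all ⊤) | OUT={a:-, e:+; rest ⊤}
  B1: | IN={a:-, e:+; rest ⊤} | OUT={a:-, b:+, e:+; rest ⊤}
  B2: | IN={a:-, b:+, e:+; rest ⊤} | OUT={a:-, b:+, d:-, e:-; rest ⊤}
  B3: | IN={a:-, b:+, d:-, e:-; rest ⊤} | OUT={a:+, b:+, d:-, e:-; rest ⊤}
  B4: | IN={a:+, b:+, d:-, e:-; rest ⊤} | OUT={a:+, b:+, d:-, e:-; rest ⊤}
  B5: | IN={a:+, b:+, d:-, e:-; rest ⊤} | OUT={a:+, b:-, d:-, e:-; rest ⊤}
  B6: | IN={a:+, b:-, d:-, e:-; rest ⊤} | OUT={a:-, b:-, c:-, d:-, e:-, f:-; rest ⊤}
  B7: | IN={a:-; rest ⊤} | OUT={a:-, d:+, e:+; rest ⊤}
  B8: | IN={a:-; rest ⊤} | OUT={a:-; rest ⊤}
  B9: | IN={a:-; rest ⊤} | OUT={a:-; rest ⊤}

Merge at B4: IN[B4] = OUT[B3] = {a: +, b: +, c: ⊤, d: -, e: -, f: ⊤}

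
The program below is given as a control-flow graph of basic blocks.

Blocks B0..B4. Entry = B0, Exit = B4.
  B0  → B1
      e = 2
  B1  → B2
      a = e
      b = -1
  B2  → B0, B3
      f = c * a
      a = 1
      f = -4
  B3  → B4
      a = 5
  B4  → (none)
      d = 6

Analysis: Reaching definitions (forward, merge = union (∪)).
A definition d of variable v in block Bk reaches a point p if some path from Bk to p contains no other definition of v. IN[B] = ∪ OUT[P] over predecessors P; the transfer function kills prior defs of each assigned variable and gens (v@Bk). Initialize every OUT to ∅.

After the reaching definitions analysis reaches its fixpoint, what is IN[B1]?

Answer: {a@B2, b@B1, e@B0, f@B2}

Derivation:
Converged values:
  B0:  IN={a@B2, b@B1, e@B0, f@B2}  OUT={a@B2, b@B1, e@B0, f@B2}
  B1:  IN={a@B2, b@B1, e@B0, f@B2}  OUT={a@B1, b@B1, e@B0, f@B2}
  B2:  IN={a@B1, b@B1, e@B0, f@B2}  OUT={a@B2, b@B1, e@B0, f@B2}
  B3:  IN={a@B2, b@B1, e@B0, f@B2}  OUT={a@B3, b@B1, e@B0, f@B2}
  B4:  IN={a@B3, b@B1, e@B0, f@B2}  OUT={a@B3, b@B1, d@B4, e@B0, f@B2}

Merge at B1: IN[B1] = OUT[B0] = {a@B2, b@B1, e@B0, f@B2}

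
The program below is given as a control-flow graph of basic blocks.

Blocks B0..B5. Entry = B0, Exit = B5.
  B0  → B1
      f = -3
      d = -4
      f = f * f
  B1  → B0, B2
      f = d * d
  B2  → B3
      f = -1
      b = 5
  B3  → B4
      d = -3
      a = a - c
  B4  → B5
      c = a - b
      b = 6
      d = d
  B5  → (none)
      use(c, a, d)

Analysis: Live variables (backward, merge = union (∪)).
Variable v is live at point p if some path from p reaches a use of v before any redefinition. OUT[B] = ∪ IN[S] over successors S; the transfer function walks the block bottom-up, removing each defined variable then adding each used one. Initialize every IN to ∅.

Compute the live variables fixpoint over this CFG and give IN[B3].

Converged values:
  B0:  IN={a, c}  OUT={a, c, d}
  B1:  IN={a, c, d}  OUT={a, c}
  B2:  IN={a, c}  OUT={a, b, c}
  B3:  IN={a, b, c}  OUT={a, b, d}
  B4:  IN={a, b, d}  OUT={a, c, d}
  B5:  IN={a, c, d}  OUT={}

Merge at B3: OUT[B3] = IN[B4] = {a, b, d}
Applying B3's transfer function to that OUT value gives IN[B3] (row B3 above).

Answer: {a, b, c}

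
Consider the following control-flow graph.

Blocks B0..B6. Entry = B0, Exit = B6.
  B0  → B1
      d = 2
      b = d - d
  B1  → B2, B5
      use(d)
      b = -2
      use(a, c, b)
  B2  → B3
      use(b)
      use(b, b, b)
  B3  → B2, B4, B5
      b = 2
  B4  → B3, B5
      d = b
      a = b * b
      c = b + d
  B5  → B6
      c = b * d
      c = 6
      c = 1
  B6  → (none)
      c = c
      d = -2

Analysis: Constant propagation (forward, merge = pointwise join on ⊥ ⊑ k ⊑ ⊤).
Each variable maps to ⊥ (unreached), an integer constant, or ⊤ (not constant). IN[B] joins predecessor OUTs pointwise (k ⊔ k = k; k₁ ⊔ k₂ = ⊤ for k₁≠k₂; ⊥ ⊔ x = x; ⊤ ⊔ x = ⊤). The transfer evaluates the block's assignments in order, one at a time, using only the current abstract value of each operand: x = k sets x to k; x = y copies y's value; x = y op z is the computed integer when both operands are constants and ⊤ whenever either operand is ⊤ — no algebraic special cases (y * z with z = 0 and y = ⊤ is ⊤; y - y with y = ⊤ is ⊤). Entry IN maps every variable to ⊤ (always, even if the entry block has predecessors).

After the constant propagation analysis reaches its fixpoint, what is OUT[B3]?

Converged values:
  B0:  IN=(all ⊤)  OUT={b:0, d:2; rest ⊤}
  B1:  IN={b:0, d:2; rest ⊤}  OUT={b:-2, d:2; rest ⊤}
  B2:  IN={d:2; rest ⊤}  OUT={d:2; rest ⊤}
  B3:  IN={d:2; rest ⊤}  OUT={b:2, d:2; rest ⊤}
  B4:  IN={b:2, d:2; rest ⊤}  OUT={a:4, b:2, c:4, d:2; rest ⊤}
  B5:  IN={d:2; rest ⊤}  OUT={c:1, d:2; rest ⊤}
  B6:  IN={c:1, d:2; rest ⊤}  OUT={c:1, d:-2; rest ⊤}

Merge at B3: IN[B3] = OUT[B2] ⊔ OUT[B4] = {a: ⊤, b: ⊤, c: ⊤, d: 2, e: ⊤, f: ⊤}
Applying B3's transfer function to that IN value gives OUT[B3] (row B3 above).

Answer: {a: ⊤, b: 2, c: ⊤, d: 2, e: ⊤, f: ⊤}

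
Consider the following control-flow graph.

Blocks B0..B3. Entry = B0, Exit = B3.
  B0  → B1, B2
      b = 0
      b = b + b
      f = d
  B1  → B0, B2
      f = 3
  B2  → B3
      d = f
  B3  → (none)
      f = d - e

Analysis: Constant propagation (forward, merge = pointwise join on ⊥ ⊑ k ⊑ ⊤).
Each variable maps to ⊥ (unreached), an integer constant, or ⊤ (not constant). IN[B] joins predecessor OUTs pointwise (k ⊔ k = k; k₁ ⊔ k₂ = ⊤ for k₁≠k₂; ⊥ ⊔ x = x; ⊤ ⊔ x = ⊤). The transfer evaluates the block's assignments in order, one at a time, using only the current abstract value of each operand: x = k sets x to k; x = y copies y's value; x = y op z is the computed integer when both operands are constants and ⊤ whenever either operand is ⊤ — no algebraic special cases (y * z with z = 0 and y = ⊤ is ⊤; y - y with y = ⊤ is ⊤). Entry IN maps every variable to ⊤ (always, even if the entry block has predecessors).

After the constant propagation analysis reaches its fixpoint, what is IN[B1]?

Converged values:
  B0:  IN=(all ⊤)  OUT={b:0; rest ⊤}
  B1:  IN={b:0; rest ⊤}  OUT={b:0, f:3; rest ⊤}
  B2:  IN={b:0; rest ⊤}  OUT={b:0; rest ⊤}
  B3:  IN={b:0; rest ⊤}  OUT={b:0; rest ⊤}

Merge at B1: IN[B1] = OUT[B0] = {a: ⊤, b: 0, c: ⊤, d: ⊤, e: ⊤, f: ⊤}

Answer: {a: ⊤, b: 0, c: ⊤, d: ⊤, e: ⊤, f: ⊤}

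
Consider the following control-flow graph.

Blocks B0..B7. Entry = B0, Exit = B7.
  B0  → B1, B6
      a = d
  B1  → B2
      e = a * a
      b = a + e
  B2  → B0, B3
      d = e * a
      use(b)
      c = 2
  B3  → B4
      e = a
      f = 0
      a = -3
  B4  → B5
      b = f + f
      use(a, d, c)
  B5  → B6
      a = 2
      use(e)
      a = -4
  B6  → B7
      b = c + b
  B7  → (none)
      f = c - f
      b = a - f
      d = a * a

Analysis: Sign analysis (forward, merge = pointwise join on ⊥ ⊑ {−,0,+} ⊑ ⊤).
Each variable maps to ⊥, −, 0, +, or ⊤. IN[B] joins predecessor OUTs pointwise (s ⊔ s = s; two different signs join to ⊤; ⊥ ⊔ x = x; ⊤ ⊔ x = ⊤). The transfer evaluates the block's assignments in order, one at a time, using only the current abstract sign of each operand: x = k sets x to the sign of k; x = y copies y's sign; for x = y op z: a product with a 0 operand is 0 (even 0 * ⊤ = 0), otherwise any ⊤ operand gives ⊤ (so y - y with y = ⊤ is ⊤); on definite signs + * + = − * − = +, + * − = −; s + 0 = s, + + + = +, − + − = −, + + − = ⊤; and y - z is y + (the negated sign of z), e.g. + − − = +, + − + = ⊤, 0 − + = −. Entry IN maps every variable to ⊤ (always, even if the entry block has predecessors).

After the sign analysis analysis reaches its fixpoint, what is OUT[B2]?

Fixpoint table:
  B0: | IN=(all ⊤) | OUT=(all ⊤)
  B1: | IN=(all ⊤) | OUT=(all ⊤)
  B2: | IN=(all ⊤) | OUT={c:+; rest ⊤}
  B3: | IN={c:+; rest ⊤} | OUT={a:-, c:+, f:0; rest ⊤}
  B4: | IN={a:-, c:+, f:0; rest ⊤} | OUT={a:-, b:0, c:+, f:0; rest ⊤}
  B5: | IN={a:-, b:0, c:+, f:0; rest ⊤} | OUT={a:-, b:0, c:+, f:0; rest ⊤}
  B6: | IN=(all ⊤) | OUT=(all ⊤)
  B7: | IN=(all ⊤) | OUT=(all ⊤)

Merge at B2: IN[B2] = OUT[B1] = {a: ⊤, b: ⊤, c: ⊤, d: ⊤, e: ⊤, f: ⊤}
Applying B2's transfer function to that IN value gives OUT[B2] (row B2 above).

Answer: {a: ⊤, b: ⊤, c: +, d: ⊤, e: ⊤, f: ⊤}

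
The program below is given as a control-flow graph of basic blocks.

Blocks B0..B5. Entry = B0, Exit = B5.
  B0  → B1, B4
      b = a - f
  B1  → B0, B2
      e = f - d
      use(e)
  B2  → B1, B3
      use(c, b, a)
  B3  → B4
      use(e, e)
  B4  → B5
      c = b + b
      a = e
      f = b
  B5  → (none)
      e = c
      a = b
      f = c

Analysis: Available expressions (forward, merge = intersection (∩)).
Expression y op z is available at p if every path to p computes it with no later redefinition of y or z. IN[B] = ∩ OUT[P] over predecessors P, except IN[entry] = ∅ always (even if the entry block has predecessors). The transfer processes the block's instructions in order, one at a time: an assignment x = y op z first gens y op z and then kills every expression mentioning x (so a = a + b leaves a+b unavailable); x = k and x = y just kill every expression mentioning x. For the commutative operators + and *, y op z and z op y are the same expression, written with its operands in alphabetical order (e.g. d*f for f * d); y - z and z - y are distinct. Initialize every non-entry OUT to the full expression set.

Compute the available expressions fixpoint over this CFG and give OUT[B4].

Answer: {b+b}

Trace:
Converged values:
  B0:   IN={}   OUT={a-f}
  B1:   IN={a-f}   OUT={a-f, f-d}
  B2:   IN={a-f, f-d}   OUT={a-f, f-d}
  B3:   IN={a-f, f-d}   OUT={a-f, f-d}
  B4:   IN={a-f}   OUT={b+b}
  B5:   IN={b+b}   OUT={b+b}

Merge at B4: IN[B4] = OUT[B0] ∩ OUT[B3] = {a-f}
Applying B4's transfer function to that IN value gives OUT[B4] (row B4 above).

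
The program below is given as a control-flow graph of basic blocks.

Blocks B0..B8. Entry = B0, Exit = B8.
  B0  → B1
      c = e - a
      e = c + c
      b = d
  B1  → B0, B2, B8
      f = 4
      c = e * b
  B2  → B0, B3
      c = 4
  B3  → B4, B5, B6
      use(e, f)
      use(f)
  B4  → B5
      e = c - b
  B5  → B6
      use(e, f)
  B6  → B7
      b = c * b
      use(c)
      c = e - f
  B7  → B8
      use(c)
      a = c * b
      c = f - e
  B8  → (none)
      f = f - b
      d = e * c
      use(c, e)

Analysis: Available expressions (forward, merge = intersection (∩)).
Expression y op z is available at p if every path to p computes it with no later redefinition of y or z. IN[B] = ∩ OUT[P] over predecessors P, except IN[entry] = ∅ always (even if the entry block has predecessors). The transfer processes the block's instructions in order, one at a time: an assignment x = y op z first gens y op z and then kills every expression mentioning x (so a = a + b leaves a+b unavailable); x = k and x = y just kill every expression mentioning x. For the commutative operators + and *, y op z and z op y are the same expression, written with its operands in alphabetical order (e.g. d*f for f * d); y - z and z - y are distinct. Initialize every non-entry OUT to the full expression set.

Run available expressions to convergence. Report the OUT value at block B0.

Per-block solution:
  B0:   IN={}   OUT={c+c}
  B1:   IN={c+c}   OUT={b*e}
  B2:   IN={b*e}   OUT={b*e}
  B3:   IN={b*e}   OUT={b*e}
  B4:   IN={b*e}   OUT={c-b}
  B5:   IN={}   OUT={}
  B6:   IN={}   OUT={e-f}
  B7:   IN={e-f}   OUT={e-f, f-e}
  B8:   IN={}   OUT={c*e}

Merge at B0 (entry node, so the boundary value {} is joined with the incoming edge(s)): IN[B0] = {} ∩ OUT[B1] ∩ OUT[B2] = {}
Applying B0's transfer function to that IN value gives OUT[B0] (row B0 above).

Answer: {c+c}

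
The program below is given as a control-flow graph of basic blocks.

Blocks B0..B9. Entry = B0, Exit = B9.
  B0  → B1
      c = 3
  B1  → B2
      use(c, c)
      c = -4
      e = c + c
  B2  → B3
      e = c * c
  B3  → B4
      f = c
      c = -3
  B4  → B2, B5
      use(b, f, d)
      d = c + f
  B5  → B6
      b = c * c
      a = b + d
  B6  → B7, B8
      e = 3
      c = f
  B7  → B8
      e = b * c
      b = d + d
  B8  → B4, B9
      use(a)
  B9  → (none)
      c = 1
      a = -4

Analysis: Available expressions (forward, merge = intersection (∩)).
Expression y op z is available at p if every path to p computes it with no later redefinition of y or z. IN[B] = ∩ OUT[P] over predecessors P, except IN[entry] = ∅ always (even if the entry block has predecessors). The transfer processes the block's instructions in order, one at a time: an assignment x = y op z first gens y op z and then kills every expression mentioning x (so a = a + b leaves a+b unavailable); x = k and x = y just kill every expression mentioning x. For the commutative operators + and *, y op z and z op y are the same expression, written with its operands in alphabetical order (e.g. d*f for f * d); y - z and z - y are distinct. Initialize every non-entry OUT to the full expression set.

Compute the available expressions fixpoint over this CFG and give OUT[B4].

Fixpoint table:
  B0:  IN={}  OUT={}
  B1:  IN={}  OUT={c+c}
  B2:  IN={}  OUT={c*c}
  B3:  IN={c*c}  OUT={}
  B4:  IN={}  OUT={c+f}
  B5:  IN={c+f}  OUT={b+d, c*c, c+f}
  B6:  IN={b+d, c*c, c+f}  OUT={b+d}
  B7:  IN={b+d}  OUT={d+d}
  B8:  IN={}  OUT={}
  B9:  IN={}  OUT={}

Merge at B4: IN[B4] = OUT[B3] ∩ OUT[B8] = {}
Applying B4's transfer function to that IN value gives OUT[B4] (row B4 above).

Answer: {c+f}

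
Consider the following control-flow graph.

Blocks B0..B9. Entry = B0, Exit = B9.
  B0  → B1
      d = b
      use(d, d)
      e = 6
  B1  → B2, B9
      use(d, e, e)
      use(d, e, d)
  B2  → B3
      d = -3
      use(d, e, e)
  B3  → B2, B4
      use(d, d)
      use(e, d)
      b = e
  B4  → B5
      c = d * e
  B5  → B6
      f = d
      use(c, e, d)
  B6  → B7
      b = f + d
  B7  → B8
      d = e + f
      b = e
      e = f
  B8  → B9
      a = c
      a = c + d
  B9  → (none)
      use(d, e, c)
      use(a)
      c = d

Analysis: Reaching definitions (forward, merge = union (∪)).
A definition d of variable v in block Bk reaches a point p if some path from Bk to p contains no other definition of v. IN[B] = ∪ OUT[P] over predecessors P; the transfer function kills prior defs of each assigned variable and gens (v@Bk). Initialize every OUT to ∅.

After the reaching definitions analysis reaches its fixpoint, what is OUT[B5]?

Fixpoint table:
  B0:  IN={}  OUT={d@B0, e@B0}
  B1:  IN={d@B0, e@B0}  OUT={d@B0, e@B0}
  B2:  IN={b@B3, d@B0, d@B2, e@B0}  OUT={b@B3, d@B2, e@B0}
  B3:  IN={b@B3, d@B2, e@B0}  OUT={b@B3, d@B2, e@B0}
  B4:  IN={b@B3, d@B2, e@B0}  OUT={b@B3, c@B4, d@B2, e@B0}
  B5:  IN={b@B3, c@B4, d@B2, e@B0}  OUT={b@B3, c@B4, d@B2, e@B0, f@B5}
  B6:  IN={b@B3, c@B4, d@B2, e@B0, f@B5}  OUT={b@B6, c@B4, d@B2, e@B0, f@B5}
  B7:  IN={b@B6, c@B4, d@B2, e@B0, f@B5}  OUT={b@B7, c@B4, d@B7, e@B7, f@B5}
  B8:  IN={b@B7, c@B4, d@B7, e@B7, f@B5}  OUT={a@B8, b@B7, c@B4, d@B7, e@B7, f@B5}
  B9:  IN={a@B8, b@B7, c@B4, d@B0, d@B7, e@B0, e@B7, f@B5}  OUT={a@B8, b@B7, c@B9, d@B0, d@B7, e@B0, e@B7, f@B5}

Merge at B5: IN[B5] = OUT[B4] = {b@B3, c@B4, d@B2, e@B0}
Applying B5's transfer function to that IN value gives OUT[B5] (row B5 above).

Answer: {b@B3, c@B4, d@B2, e@B0, f@B5}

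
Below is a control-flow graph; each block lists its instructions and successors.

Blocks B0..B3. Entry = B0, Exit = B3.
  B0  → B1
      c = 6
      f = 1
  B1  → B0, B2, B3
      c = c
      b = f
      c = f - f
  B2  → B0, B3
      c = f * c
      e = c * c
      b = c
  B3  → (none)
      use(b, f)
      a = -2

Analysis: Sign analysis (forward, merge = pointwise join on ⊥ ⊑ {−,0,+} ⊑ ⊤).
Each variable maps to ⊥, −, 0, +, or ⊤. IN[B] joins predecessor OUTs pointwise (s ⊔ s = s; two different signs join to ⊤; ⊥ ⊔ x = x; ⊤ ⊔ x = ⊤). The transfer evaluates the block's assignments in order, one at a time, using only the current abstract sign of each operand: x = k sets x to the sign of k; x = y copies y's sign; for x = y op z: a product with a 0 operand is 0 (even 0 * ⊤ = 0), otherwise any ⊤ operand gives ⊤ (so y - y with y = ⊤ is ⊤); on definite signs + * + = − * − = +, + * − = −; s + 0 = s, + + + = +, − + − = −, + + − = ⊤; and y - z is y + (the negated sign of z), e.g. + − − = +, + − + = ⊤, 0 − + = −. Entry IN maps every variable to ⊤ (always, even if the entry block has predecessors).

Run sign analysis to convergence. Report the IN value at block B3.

Converged values:
  B0: | IN=(all ⊤) | OUT={c:+, f:+; rest ⊤}
  B1: | IN={c:+, f:+; rest ⊤} | OUT={b:+, f:+; rest ⊤}
  B2: | IN={b:+, f:+; rest ⊤} | OUT={f:+; rest ⊤}
  B3: | IN={f:+; rest ⊤} | OUT={a:-, f:+; rest ⊤}

Merge at B3: IN[B3] = OUT[B1] ⊔ OUT[B2] = {a: ⊤, b: ⊤, c: ⊤, d: ⊤, e: ⊤, f: +}

Answer: {a: ⊤, b: ⊤, c: ⊤, d: ⊤, e: ⊤, f: +}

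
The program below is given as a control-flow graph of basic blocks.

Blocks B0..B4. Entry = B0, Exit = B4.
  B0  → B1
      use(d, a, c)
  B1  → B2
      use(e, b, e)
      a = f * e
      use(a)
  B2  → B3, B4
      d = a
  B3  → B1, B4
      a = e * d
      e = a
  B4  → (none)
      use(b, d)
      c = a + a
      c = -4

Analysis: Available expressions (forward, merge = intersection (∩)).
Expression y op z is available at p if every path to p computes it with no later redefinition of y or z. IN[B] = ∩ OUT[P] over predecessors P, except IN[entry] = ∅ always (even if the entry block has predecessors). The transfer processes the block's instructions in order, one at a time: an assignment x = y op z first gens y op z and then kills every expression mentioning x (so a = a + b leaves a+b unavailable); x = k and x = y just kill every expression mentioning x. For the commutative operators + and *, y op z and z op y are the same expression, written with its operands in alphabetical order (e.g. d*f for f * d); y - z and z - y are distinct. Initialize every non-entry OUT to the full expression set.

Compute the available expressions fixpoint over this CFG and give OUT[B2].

Answer: {e*f}

Trace:
Fixpoint table:
  B0: | IN={} | OUT={}
  B1: | IN={} | OUT={e*f}
  B2: | IN={e*f} | OUT={e*f}
  B3: | IN={e*f} | OUT={}
  B4: | IN={} | OUT={a+a}

Merge at B2: IN[B2] = OUT[B1] = {e*f}
Applying B2's transfer function to that IN value gives OUT[B2] (row B2 above).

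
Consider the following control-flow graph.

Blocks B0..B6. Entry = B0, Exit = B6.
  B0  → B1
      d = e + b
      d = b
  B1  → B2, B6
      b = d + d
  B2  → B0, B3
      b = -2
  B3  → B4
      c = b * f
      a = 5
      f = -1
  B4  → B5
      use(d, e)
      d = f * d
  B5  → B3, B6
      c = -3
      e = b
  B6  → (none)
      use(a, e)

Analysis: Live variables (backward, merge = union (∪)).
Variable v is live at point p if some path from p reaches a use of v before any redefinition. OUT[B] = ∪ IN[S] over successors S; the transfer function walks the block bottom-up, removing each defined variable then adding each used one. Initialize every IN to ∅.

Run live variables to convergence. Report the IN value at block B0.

Answer: {a, b, e, f}

Working:
Fixpoint table:
  B0: | IN={a, b, e, f} | OUT={a, d, e, f}
  B1: | IN={a, d, e, f} | OUT={a, d, e, f}
  B2: | IN={a, d, e, f} | OUT={a, b, d, e, f}
  B3: | IN={b, d, e, f} | OUT={a, b, d, e, f}
  B4: | IN={a, b, d, e, f} | OUT={a, b, d, f}
  B5: | IN={a, b, d, f} | OUT={a, b, d, e, f}
  B6: | IN={a, e} | OUT={}

Merge at B0: OUT[B0] = IN[B1] = {a, d, e, f}
Applying B0's transfer function to that OUT value gives IN[B0] (row B0 above).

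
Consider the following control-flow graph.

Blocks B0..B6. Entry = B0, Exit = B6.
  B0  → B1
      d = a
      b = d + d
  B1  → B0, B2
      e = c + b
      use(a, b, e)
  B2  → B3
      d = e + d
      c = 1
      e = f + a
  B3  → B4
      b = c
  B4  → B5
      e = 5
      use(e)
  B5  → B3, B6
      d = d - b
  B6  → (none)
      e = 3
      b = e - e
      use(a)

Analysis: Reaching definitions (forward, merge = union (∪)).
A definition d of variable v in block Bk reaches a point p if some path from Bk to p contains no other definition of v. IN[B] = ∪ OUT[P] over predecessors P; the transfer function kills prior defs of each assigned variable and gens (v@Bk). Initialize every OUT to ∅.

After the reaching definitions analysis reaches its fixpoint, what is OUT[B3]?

Fixpoint table:
  B0: | IN={b@B0, d@B0, e@B1} | OUT={b@B0, d@B0, e@B1}
  B1: | IN={b@B0, d@B0, e@B1} | OUT={b@B0, d@B0, e@B1}
  B2: | IN={b@B0, d@B0, e@B1} | OUT={b@B0, c@B2, d@B2, e@B2}
  B3: | IN={b@B0, b@B3, c@B2, d@B2, d@B5, e@B2, e@B4} | OUT={b@B3, c@B2, d@B2, d@B5, e@B2, e@B4}
  B4: | IN={b@B3, c@B2, d@B2, d@B5, e@B2, e@B4} | OUT={b@B3, c@B2, d@B2, d@B5, e@B4}
  B5: | IN={b@B3, c@B2, d@B2, d@B5, e@B4} | OUT={b@B3, c@B2, d@B5, e@B4}
  B6: | IN={b@B3, c@B2, d@B5, e@B4} | OUT={b@B6, c@B2, d@B5, e@B6}

Merge at B3: IN[B3] = OUT[B2] ⊔ OUT[B5] = {b@B0, b@B3, c@B2, d@B2, d@B5, e@B2, e@B4}
Applying B3's transfer function to that IN value gives OUT[B3] (row B3 above).

Answer: {b@B3, c@B2, d@B2, d@B5, e@B2, e@B4}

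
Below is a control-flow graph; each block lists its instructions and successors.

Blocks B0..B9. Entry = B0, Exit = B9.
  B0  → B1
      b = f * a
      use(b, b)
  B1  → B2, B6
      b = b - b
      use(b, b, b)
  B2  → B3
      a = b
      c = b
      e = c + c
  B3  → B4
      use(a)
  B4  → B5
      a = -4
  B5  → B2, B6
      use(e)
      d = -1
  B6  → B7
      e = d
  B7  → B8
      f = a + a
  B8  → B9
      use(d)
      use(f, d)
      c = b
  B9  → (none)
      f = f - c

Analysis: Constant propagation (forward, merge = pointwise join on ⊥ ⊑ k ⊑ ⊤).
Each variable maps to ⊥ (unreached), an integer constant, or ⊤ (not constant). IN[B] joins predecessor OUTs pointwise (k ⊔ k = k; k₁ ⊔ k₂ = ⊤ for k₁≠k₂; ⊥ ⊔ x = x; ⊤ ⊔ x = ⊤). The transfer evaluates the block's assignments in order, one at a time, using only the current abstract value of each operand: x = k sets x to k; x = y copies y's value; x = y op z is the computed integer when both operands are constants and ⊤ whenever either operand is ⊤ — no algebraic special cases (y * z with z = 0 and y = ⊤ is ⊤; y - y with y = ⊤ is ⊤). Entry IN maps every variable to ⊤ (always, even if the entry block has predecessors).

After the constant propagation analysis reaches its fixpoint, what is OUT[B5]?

Answer: {a: -4, b: ⊤, c: ⊤, d: -1, e: ⊤, f: ⊤}

Trace:
Converged values:
  B0:  IN=(all ⊤)  OUT=(all ⊤)
  B1:  IN=(all ⊤)  OUT=(all ⊤)
  B2:  IN=(all ⊤)  OUT=(all ⊤)
  B3:  IN=(all ⊤)  OUT=(all ⊤)
  B4:  IN=(all ⊤)  OUT={a:-4; rest ⊤}
  B5:  IN={a:-4; rest ⊤}  OUT={a:-4, d:-1; rest ⊤}
  B6:  IN=(all ⊤)  OUT=(all ⊤)
  B7:  IN=(all ⊤)  OUT=(all ⊤)
  B8:  IN=(all ⊤)  OUT=(all ⊤)
  B9:  IN=(all ⊤)  OUT=(all ⊤)

Merge at B5: IN[B5] = OUT[B4] = {a: -4, b: ⊤, c: ⊤, d: ⊤, e: ⊤, f: ⊤}
Applying B5's transfer function to that IN value gives OUT[B5] (row B5 above).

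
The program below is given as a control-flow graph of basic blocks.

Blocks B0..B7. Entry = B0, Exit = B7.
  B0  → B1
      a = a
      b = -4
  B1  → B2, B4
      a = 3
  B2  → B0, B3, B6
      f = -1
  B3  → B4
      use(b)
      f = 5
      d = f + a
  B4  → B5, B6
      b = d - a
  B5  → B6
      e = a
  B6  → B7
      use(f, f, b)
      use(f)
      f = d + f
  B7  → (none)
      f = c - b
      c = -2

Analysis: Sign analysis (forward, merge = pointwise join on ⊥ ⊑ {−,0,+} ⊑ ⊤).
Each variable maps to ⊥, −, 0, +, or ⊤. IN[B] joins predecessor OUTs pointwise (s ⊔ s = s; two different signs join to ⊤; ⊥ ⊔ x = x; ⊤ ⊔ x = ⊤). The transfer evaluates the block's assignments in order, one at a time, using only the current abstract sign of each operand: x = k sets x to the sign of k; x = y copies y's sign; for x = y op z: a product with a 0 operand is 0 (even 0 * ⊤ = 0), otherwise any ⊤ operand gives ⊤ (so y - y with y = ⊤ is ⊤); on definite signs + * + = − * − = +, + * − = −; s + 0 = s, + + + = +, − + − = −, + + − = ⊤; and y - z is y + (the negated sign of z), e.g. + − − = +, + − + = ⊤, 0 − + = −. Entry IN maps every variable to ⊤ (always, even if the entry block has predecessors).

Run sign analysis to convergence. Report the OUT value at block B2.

Fixpoint table:
  B0:  IN=(all ⊤)  OUT={b:-; rest ⊤}
  B1:  IN={b:-; rest ⊤}  OUT={a:+, b:-; rest ⊤}
  B2:  IN={a:+, b:-; rest ⊤}  OUT={a:+, b:-, f:-; rest ⊤}
  B3:  IN={a:+, b:-, f:-; rest ⊤}  OUT={a:+, b:-, d:+, f:+; rest ⊤}
  B4:  IN={a:+, b:-; rest ⊤}  OUT={a:+; rest ⊤}
  B5:  IN={a:+; rest ⊤}  OUT={a:+, e:+; rest ⊤}
  B6:  IN={a:+; rest ⊤}  OUT={a:+; rest ⊤}
  B7:  IN={a:+; rest ⊤}  OUT={a:+, c:-; rest ⊤}

Merge at B2: IN[B2] = OUT[B1] = {a: +, b: -, c: ⊤, d: ⊤, e: ⊤, f: ⊤}
Applying B2's transfer function to that IN value gives OUT[B2] (row B2 above).

Answer: {a: +, b: -, c: ⊤, d: ⊤, e: ⊤, f: -}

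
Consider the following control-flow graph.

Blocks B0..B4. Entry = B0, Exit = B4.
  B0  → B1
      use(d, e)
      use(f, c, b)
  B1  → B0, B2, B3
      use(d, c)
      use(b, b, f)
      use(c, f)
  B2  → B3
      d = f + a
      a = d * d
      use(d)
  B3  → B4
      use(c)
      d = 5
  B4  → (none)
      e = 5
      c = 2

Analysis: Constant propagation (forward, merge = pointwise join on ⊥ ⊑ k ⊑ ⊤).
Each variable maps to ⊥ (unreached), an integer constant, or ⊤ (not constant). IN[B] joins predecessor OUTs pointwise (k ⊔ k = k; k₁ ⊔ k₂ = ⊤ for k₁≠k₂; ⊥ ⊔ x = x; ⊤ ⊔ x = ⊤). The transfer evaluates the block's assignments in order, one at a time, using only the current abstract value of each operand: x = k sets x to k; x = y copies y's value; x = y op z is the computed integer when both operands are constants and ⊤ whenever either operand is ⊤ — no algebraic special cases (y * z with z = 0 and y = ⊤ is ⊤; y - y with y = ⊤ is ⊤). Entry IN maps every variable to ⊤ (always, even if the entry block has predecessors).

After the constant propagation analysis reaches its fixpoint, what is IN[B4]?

Per-block solution:
  B0:   IN=(all ⊤)   OUT=(all ⊤)
  B1:   IN=(all ⊤)   OUT=(all ⊤)
  B2:   IN=(all ⊤)   OUT=(all ⊤)
  B3:   IN=(all ⊤)   OUT={d:5; rest ⊤}
  B4:   IN={d:5; rest ⊤}   OUT={c:2, d:5, e:5; rest ⊤}

Merge at B4: IN[B4] = OUT[B3] = {a: ⊤, b: ⊤, c: ⊤, d: 5, e: ⊤, f: ⊤}

Answer: {a: ⊤, b: ⊤, c: ⊤, d: 5, e: ⊤, f: ⊤}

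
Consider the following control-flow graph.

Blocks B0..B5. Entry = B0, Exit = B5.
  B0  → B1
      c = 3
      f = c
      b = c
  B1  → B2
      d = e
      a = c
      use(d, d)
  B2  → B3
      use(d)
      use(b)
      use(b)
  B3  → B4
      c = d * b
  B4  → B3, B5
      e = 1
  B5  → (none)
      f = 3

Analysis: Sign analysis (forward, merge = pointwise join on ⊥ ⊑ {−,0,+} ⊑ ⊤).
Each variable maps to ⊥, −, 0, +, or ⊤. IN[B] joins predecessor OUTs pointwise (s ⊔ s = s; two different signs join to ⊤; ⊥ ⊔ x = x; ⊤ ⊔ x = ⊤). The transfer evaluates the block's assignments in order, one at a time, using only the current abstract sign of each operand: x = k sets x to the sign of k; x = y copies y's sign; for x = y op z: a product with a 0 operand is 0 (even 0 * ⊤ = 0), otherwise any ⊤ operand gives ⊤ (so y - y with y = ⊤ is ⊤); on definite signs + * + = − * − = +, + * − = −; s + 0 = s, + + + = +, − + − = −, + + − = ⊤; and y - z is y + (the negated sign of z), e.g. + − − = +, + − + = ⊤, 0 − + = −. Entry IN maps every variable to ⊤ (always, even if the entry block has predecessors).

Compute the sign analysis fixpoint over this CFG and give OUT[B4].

Answer: {a: +, b: +, c: ⊤, d: ⊤, e: +, f: +}

Working:
Fixpoint table:
  B0: | IN=(all ⊤) | OUT={b:+, c:+, f:+; rest ⊤}
  B1: | IN={b:+, c:+, f:+; rest ⊤} | OUT={a:+, b:+, c:+, f:+; rest ⊤}
  B2: | IN={a:+, b:+, c:+, f:+; rest ⊤} | OUT={a:+, b:+, c:+, f:+; rest ⊤}
  B3: | IN={a:+, b:+, f:+; rest ⊤} | OUT={a:+, b:+, f:+; rest ⊤}
  B4: | IN={a:+, b:+, f:+; rest ⊤} | OUT={a:+, b:+, e:+, f:+; rest ⊤}
  B5: | IN={a:+, b:+, e:+, f:+; rest ⊤} | OUT={a:+, b:+, e:+, f:+; rest ⊤}

Merge at B4: IN[B4] = OUT[B3] = {a: +, b: +, c: ⊤, d: ⊤, e: ⊤, f: +}
Applying B4's transfer function to that IN value gives OUT[B4] (row B4 above).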